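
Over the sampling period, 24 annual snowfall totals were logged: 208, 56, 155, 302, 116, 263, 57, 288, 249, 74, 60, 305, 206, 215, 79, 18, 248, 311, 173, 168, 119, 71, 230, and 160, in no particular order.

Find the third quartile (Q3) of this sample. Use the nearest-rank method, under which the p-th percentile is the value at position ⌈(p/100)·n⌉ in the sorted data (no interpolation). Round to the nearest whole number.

Sorted: 18, 56, 57, 60, 71, 74, 79, 116, 119, 155, 160, 168, 173, 206, 208, 215, 230, 248, 249, 263, 288, 302, 305, 311.
n = 24.
Position = ⌈75/100 · 24⌉ = ⌈18⌉ = 18.
The value at rank 18 is 248.

248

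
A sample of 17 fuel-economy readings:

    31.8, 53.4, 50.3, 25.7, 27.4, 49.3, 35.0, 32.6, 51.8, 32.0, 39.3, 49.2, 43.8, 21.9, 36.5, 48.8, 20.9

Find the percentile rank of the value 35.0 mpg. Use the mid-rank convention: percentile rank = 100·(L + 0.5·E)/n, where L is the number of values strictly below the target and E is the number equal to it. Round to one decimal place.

44.1

Sorted: 20.9, 21.9, 25.7, 27.4, 31.8, 32.0, 32.6, 35.0, 36.5, 39.3, 43.8, 48.8, 49.2, 49.3, 50.3, 51.8, 53.4.
Count below 35.0: L = 7; count equal: E = 1; n = 17.
Percentile rank = 100·(7 + 0.5·1)/17 = 100·7.5/17 = 44.12.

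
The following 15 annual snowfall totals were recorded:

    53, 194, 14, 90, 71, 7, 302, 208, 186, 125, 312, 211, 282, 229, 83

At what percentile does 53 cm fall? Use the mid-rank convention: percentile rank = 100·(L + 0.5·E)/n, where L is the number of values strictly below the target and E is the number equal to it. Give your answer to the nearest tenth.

16.7

Sorted: 7, 14, 53, 71, 83, 90, 125, 186, 194, 208, 211, 229, 282, 302, 312.
Count below 53: L = 2; count equal: E = 1; n = 15.
Percentile rank = 100·(2 + 0.5·1)/15 = 100·2.5/15 = 16.67.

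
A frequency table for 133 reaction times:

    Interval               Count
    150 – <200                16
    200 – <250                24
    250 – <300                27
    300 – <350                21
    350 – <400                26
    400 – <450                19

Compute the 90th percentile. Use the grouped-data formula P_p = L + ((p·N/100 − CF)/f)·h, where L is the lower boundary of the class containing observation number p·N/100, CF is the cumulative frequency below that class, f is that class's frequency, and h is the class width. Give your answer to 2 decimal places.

415.00

N = 133; target position k = 90/100 · 133 = 119.7.
Cumulative frequencies: 16, 40, 67, 88, 114, 133.
Observation 119.7 falls in the class 400 – <450.
L = 400, CF = 114, f = 19, h = 50.
P90 = 400 + ((119.7 − 114)/19)·50 = 400 + 15 = 415.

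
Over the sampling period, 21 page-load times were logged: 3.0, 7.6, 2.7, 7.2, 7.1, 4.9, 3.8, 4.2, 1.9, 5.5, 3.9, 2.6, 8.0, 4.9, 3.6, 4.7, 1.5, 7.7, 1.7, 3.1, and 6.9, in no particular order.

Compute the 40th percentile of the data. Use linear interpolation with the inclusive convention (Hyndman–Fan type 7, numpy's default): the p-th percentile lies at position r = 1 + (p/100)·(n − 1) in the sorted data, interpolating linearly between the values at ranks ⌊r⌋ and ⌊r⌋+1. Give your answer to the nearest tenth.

Sorted: 1.5, 1.7, 1.9, 2.6, 2.7, 3.0, 3.1, 3.6, 3.8, 3.9, 4.2, 4.7, 4.9, 4.9, 5.5, 6.9, 7.1, 7.2, 7.6, 7.7, 8.0.
n = 21.
r = 1 + (40/100)·(21 − 1) = 1 + 8 = 9.
r is an integer, so P40 is the value at rank 9: 3.8.

3.8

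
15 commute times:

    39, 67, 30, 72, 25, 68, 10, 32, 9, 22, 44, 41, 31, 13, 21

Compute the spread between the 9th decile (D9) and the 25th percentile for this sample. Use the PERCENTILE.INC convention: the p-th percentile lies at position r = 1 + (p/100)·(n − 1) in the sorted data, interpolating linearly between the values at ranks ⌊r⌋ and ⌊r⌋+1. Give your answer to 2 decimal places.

Sorted: 9, 10, 13, 21, 22, 25, 30, 31, 32, 39, 41, 44, 67, 68, 72.
n = 15.
P25: r = 4.5; ranks 4–5 are 21, 22; interpolating gives 21.5.
P90: r = 13.6; ranks 13–14 are 67, 68; interpolating gives 67.6.
Difference: 67.6 − 21.5 = 46.1.

46.10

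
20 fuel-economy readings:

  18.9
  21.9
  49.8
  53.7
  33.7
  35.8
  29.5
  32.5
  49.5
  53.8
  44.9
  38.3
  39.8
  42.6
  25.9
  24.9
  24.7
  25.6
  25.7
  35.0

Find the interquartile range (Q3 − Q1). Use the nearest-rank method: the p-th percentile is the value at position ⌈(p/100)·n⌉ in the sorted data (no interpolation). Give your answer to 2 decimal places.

Sorted: 18.9, 21.9, 24.7, 24.9, 25.6, 25.7, 25.9, 29.5, 32.5, 33.7, 35.0, 35.8, 38.3, 39.8, 42.6, 44.9, 49.5, 49.8, 53.7, 53.8.
n = 20.
P25: rank ⌈25/100·20⌉ = 5 → 25.6.
P75: rank ⌈75/100·20⌉ = 15 → 42.6.
Difference: 42.6 − 25.6 = 17.

17.00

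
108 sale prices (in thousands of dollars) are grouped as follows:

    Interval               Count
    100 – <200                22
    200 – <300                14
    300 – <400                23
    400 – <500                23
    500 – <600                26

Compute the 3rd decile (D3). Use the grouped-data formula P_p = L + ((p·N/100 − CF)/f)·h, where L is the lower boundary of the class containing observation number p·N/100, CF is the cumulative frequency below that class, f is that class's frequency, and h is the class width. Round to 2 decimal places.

N = 108; target position k = 30/100 · 108 = 32.4.
Cumulative frequencies: 22, 36, 59, 82, 108.
Observation 32.4 falls in the class 200 – <300.
L = 200, CF = 22, f = 14, h = 100.
P30 = 200 + ((32.4 − 22)/14)·100 = 200 + 74.2857 = 274.286.

274.29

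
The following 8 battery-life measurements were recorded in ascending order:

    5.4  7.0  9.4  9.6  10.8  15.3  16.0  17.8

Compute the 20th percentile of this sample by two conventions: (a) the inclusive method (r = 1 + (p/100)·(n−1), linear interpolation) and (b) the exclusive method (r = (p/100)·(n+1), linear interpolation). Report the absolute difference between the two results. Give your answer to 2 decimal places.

n = 8.
(a) r = 2.4; between ranks 2 (7.0) and 3 (9.4): 7.96.
(b) r = 1.8; between ranks 1 (5.4) and 2 (7.0): 6.68.
|7.96 − 6.68| = 1.28.

1.28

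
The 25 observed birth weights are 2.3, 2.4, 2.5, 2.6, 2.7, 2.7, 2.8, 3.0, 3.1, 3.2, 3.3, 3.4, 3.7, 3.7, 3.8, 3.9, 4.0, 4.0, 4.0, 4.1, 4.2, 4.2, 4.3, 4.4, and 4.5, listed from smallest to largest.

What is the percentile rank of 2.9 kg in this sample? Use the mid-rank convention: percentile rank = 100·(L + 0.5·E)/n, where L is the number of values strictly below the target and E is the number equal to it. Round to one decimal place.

28.0

Count below 2.9: L = 7; count equal: E = 0; n = 25.
Percentile rank = 100·(7 + 0.5·0)/25 = 100·7/25 = 28.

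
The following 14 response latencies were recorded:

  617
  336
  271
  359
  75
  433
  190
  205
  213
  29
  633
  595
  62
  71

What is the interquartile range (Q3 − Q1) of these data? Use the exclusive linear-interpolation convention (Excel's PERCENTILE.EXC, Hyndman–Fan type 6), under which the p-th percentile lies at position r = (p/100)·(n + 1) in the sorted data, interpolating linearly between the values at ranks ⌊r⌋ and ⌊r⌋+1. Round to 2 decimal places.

Sorted: 29, 62, 71, 75, 190, 205, 213, 271, 336, 359, 433, 595, 617, 633.
n = 14.
P25: r = 3.75; ranks 3–4 are 71, 75; interpolating gives 74.
P75: r = 11.25; ranks 11–12 are 433, 595; interpolating gives 473.5.
Difference: 473.5 − 74 = 399.5.

399.50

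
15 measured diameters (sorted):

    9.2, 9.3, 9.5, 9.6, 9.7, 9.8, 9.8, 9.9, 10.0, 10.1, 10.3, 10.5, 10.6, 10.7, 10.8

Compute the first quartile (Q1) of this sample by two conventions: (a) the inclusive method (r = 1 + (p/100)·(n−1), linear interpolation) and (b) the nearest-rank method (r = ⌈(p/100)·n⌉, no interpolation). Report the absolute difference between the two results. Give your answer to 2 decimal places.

n = 15.
(a) r = 4.5; between ranks 4 (9.6) and 5 (9.7): 9.65.
(b) the nearest-rank method: rank 4 → 9.6.
|9.65 − 9.6| = 0.05.

0.05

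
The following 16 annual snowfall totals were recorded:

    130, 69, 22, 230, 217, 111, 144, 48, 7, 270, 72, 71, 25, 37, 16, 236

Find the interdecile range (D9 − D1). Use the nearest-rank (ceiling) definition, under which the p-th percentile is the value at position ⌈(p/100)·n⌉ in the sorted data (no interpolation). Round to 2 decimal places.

220.00

Sorted: 7, 16, 22, 25, 37, 48, 69, 71, 72, 111, 130, 144, 217, 230, 236, 270.
n = 16.
P10: rank ⌈10/100·16⌉ = 2 → 16.
P90: rank ⌈90/100·16⌉ = 15 → 236.
Difference: 236 − 16 = 220.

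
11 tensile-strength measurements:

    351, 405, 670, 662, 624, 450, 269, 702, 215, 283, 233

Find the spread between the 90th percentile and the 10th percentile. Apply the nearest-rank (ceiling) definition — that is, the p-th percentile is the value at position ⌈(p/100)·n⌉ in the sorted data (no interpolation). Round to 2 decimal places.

Sorted: 215, 233, 269, 283, 351, 405, 450, 624, 662, 670, 702.
n = 11.
P10: rank ⌈10/100·11⌉ = 2 → 233.
P90: rank ⌈90/100·11⌉ = 10 → 670.
Difference: 670 − 233 = 437.

437.00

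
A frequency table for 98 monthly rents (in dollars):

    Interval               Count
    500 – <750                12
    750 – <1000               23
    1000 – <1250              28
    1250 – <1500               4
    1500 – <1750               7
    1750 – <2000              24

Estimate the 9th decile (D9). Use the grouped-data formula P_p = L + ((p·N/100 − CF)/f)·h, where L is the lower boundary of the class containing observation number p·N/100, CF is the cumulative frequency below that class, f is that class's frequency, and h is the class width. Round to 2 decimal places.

N = 98; target position k = 90/100 · 98 = 88.2.
Cumulative frequencies: 12, 35, 63, 67, 74, 98.
Observation 88.2 falls in the class 1750 – <2000.
L = 1750, CF = 74, f = 24, h = 250.
P90 = 1750 + ((88.2 − 74)/24)·250 = 1750 + 147.917 = 1897.92.

1897.92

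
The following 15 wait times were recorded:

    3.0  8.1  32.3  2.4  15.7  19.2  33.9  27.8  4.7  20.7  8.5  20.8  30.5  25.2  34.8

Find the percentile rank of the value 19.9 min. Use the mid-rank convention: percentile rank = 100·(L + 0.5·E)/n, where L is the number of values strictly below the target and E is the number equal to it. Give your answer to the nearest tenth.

46.7

Sorted: 2.4, 3.0, 4.7, 8.1, 8.5, 15.7, 19.2, 20.7, 20.8, 25.2, 27.8, 30.5, 32.3, 33.9, 34.8.
Count below 19.9: L = 7; count equal: E = 0; n = 15.
Percentile rank = 100·(7 + 0.5·0)/15 = 100·7/15 = 46.67.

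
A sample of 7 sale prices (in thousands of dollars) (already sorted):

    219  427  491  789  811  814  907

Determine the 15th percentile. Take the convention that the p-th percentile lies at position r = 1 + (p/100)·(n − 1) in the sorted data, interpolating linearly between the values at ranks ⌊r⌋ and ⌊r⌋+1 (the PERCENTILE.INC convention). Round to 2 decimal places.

n = 7.
r = 1 + (15/100)·(7 − 1) = 1 + 0.9 = 1.9.
Rank 1 is 219 and rank 2 is 427.
Interpolate: 219 + 0.9·(427 − 219) = 219 + 0.9·208 = 406.2.

406.20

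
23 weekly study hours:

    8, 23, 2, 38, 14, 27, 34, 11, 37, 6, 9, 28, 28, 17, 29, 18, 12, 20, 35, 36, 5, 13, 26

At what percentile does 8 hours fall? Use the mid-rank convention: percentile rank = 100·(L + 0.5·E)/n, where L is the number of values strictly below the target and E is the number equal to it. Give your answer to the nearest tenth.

15.2

Sorted: 2, 5, 6, 8, 9, 11, 12, 13, 14, 17, 18, 20, 23, 26, 27, 28, 28, 29, 34, 35, 36, 37, 38.
Count below 8: L = 3; count equal: E = 1; n = 23.
Percentile rank = 100·(3 + 0.5·1)/23 = 100·3.5/23 = 15.22.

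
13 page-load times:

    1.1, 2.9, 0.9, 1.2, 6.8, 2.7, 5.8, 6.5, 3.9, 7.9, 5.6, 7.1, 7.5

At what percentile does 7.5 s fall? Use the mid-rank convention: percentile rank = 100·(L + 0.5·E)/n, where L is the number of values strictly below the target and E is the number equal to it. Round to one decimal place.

Sorted: 0.9, 1.1, 1.2, 2.7, 2.9, 3.9, 5.6, 5.8, 6.5, 6.8, 7.1, 7.5, 7.9.
Count below 7.5: L = 11; count equal: E = 1; n = 13.
Percentile rank = 100·(11 + 0.5·1)/13 = 100·11.5/13 = 88.46.

88.5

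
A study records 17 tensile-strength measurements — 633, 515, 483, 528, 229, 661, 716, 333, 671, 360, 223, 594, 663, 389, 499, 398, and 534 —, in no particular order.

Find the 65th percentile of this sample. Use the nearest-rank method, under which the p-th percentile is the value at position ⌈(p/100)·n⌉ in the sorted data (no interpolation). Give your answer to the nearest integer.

594

Sorted: 223, 229, 333, 360, 389, 398, 483, 499, 515, 528, 534, 594, 633, 661, 663, 671, 716.
n = 17.
Position = ⌈65/100 · 17⌉ = ⌈11.05⌉ = 12.
The value at rank 12 is 594.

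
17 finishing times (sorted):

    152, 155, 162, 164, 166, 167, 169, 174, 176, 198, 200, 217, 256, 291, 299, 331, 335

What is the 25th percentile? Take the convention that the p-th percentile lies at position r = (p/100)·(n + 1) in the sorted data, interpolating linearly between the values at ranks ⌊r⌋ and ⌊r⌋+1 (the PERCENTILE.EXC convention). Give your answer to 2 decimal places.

165.00

n = 17.
r = (25/100)·(17 + 1) = 4.5.
Rank 4 is 164 and rank 5 is 166.
Interpolate: 164 + 0.5·(166 − 164) = 164 + 0.5·2 = 165.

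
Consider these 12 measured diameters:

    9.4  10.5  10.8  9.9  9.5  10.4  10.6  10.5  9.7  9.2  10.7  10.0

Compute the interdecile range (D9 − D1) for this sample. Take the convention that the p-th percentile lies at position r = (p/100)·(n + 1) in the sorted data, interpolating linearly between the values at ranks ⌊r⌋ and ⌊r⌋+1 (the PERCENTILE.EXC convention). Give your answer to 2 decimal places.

Sorted: 9.2, 9.4, 9.5, 9.7, 9.9, 10.0, 10.4, 10.5, 10.5, 10.6, 10.7, 10.8.
n = 12.
P10: r = 1.3; ranks 1–2 are 9.2, 9.4; interpolating gives 9.26.
P90: r = 11.7; ranks 11–12 are 10.7, 10.8; interpolating gives 10.77.
Difference: 10.77 − 9.26 = 1.51.

1.51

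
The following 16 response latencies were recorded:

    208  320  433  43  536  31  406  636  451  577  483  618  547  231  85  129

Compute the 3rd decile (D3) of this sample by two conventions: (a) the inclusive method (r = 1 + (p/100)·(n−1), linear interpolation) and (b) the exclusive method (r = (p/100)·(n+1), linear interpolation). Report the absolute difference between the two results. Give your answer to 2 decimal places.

9.20

Sorted: 31, 43, 85, 129, 208, 231, 320, 406, 433, 451, 483, 536, 547, 577, 618, 636.
n = 16.
(a) r = 5.5; between ranks 5 (208) and 6 (231): 219.5.
(b) r = 5.1; between ranks 5 (208) and 6 (231): 210.3.
|219.5 − 210.3| = 9.2.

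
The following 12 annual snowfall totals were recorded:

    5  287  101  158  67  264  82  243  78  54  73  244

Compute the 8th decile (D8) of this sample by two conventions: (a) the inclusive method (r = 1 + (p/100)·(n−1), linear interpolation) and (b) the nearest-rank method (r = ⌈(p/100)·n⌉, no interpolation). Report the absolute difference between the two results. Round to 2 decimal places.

Sorted: 5, 54, 67, 73, 78, 82, 101, 158, 243, 244, 264, 287.
n = 12.
(a) r = 9.8; between ranks 9 (243) and 10 (244): 243.8.
(b) the nearest-rank method: rank 10 → 244.
|243.8 − 244| = 0.2.

0.20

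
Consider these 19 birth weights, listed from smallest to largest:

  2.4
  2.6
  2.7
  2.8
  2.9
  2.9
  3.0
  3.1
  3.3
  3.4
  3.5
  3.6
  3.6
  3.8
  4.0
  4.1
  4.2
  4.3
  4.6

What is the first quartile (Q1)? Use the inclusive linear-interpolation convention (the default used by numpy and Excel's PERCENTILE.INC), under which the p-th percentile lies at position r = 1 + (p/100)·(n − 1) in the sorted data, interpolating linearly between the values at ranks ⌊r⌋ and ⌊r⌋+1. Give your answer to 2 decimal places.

2.90

n = 19.
r = 1 + (25/100)·(19 − 1) = 1 + 4.5 = 5.5.
Rank 5 is 2.9 and rank 6 is 2.9.
Interpolate: 2.9 + 0.5·(2.9 − 2.9) = 2.9 + 0.5·0 = 2.9.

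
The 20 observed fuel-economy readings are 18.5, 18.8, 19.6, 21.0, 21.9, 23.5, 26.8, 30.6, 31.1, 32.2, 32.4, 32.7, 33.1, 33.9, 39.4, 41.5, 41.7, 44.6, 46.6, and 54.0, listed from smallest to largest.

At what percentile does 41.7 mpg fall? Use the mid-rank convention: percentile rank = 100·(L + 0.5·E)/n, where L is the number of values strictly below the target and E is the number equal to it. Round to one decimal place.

82.5

Count below 41.7: L = 16; count equal: E = 1; n = 20.
Percentile rank = 100·(16 + 0.5·1)/20 = 100·16.5/20 = 82.5.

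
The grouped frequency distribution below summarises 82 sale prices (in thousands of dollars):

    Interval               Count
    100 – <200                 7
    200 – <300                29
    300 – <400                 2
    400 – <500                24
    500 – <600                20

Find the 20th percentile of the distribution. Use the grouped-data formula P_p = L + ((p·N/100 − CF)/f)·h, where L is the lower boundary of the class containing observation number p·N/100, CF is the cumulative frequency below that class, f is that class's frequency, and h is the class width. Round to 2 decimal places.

N = 82; target position k = 20/100 · 82 = 16.4.
Cumulative frequencies: 7, 36, 38, 62, 82.
Observation 16.4 falls in the class 200 – <300.
L = 200, CF = 7, f = 29, h = 100.
P20 = 200 + ((16.4 − 7)/29)·100 = 200 + 32.4138 = 232.414.

232.41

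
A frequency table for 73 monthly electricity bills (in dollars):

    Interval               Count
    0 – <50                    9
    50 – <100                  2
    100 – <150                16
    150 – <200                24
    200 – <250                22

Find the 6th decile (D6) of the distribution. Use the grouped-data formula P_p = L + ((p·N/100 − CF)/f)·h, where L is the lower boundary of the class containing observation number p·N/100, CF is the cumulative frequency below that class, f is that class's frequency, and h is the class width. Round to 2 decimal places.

185.00

N = 73; target position k = 60/100 · 73 = 43.8.
Cumulative frequencies: 9, 11, 27, 51, 73.
Observation 43.8 falls in the class 150 – <200.
L = 150, CF = 27, f = 24, h = 50.
P60 = 150 + ((43.8 − 27)/24)·50 = 150 + 35 = 185.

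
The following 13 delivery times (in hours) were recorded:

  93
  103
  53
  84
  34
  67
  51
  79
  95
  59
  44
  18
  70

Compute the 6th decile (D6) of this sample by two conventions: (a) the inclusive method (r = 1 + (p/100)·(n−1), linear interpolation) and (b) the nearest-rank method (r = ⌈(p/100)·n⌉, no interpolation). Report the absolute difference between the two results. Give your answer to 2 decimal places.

Sorted: 18, 34, 44, 51, 53, 59, 67, 70, 79, 84, 93, 95, 103.
n = 13.
(a) r = 8.2; between ranks 8 (70) and 9 (79): 71.8.
(b) the nearest-rank method: rank 8 → 70.
|71.8 − 70| = 1.8.

1.80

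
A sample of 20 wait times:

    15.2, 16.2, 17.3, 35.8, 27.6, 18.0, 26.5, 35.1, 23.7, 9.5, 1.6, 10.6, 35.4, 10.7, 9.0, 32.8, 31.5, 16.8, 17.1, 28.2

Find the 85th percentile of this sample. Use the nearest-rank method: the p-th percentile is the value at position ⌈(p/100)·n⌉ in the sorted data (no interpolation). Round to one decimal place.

32.8

Sorted: 1.6, 9.0, 9.5, 10.6, 10.7, 15.2, 16.2, 16.8, 17.1, 17.3, 18.0, 23.7, 26.5, 27.6, 28.2, 31.5, 32.8, 35.1, 35.4, 35.8.
n = 20.
Position = ⌈85/100 · 20⌉ = ⌈17⌉ = 17.
The value at rank 17 is 32.8.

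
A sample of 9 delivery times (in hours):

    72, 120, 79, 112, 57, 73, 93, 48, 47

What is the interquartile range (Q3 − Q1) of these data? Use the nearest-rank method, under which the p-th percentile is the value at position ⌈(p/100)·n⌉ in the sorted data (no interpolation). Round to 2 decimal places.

36.00

Sorted: 47, 48, 57, 72, 73, 79, 93, 112, 120.
n = 9.
P25: rank ⌈25/100·9⌉ = 3 → 57.
P75: rank ⌈75/100·9⌉ = 7 → 93.
Difference: 93 − 57 = 36.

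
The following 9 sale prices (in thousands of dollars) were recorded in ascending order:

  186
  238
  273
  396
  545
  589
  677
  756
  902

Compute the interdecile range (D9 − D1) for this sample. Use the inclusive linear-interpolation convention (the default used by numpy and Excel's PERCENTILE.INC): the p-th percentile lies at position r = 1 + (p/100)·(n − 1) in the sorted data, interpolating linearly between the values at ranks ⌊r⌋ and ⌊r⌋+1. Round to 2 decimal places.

n = 9.
P10: r = 1.8; ranks 1–2 are 186, 238; interpolating gives 227.6.
P90: r = 8.2; ranks 8–9 are 756, 902; interpolating gives 785.2.
Difference: 785.2 − 227.6 = 557.6.

557.60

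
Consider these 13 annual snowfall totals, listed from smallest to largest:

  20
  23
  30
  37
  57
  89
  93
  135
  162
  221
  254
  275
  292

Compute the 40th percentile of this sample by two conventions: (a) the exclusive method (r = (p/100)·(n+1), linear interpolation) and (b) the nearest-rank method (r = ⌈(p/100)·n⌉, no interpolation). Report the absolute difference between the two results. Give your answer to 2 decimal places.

n = 13.
(a) r = 5.6; between ranks 5 (57) and 6 (89): 76.2.
(b) the nearest-rank method: rank 6 → 89.
|76.2 − 89| = 12.8.

12.80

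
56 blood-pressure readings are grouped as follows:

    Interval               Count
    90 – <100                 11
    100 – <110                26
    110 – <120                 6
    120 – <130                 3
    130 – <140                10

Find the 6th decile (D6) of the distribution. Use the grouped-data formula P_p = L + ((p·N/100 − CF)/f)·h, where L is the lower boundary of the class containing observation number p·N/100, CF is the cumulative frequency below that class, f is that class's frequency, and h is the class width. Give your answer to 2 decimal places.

108.69

N = 56; target position k = 60/100 · 56 = 33.6.
Cumulative frequencies: 11, 37, 43, 46, 56.
Observation 33.6 falls in the class 100 – <110.
L = 100, CF = 11, f = 26, h = 10.
P60 = 100 + ((33.6 − 11)/26)·10 = 100 + 8.69231 = 108.692.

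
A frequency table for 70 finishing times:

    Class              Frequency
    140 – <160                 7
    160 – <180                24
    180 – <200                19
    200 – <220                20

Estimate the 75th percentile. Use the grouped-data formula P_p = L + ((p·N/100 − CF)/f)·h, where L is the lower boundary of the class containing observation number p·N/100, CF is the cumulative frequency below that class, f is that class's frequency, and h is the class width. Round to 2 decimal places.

202.50

N = 70; target position k = 75/100 · 70 = 52.5.
Cumulative frequencies: 7, 31, 50, 70.
Observation 52.5 falls in the class 200 – <220.
L = 200, CF = 50, f = 20, h = 20.
P75 = 200 + ((52.5 − 50)/20)·20 = 200 + 2.5 = 202.5.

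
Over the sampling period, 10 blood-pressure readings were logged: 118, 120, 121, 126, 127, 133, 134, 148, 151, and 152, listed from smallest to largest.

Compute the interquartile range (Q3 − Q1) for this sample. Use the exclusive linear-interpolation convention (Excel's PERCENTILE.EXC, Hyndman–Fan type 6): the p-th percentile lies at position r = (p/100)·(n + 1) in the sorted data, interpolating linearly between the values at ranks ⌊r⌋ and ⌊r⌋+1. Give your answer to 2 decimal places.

n = 10.
P25: r = 2.75; ranks 2–3 are 120, 121; interpolating gives 120.75.
P75: r = 8.25; ranks 8–9 are 148, 151; interpolating gives 148.75.
Difference: 148.75 − 120.75 = 28.

28.00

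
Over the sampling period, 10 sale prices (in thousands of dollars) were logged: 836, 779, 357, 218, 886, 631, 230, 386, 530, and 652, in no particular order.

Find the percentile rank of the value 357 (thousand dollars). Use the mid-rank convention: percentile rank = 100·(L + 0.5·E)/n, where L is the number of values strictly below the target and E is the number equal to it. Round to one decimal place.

Sorted: 218, 230, 357, 386, 530, 631, 652, 779, 836, 886.
Count below 357: L = 2; count equal: E = 1; n = 10.
Percentile rank = 100·(2 + 0.5·1)/10 = 100·2.5/10 = 25.

25.0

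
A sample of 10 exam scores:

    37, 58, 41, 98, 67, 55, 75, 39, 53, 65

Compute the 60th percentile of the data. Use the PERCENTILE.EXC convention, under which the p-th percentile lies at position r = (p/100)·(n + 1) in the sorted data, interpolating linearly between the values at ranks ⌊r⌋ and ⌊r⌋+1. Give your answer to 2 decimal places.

Sorted: 37, 39, 41, 53, 55, 58, 65, 67, 75, 98.
n = 10.
r = (60/100)·(10 + 1) = 6.6.
Rank 6 is 58 and rank 7 is 65.
Interpolate: 58 + 0.6·(65 − 58) = 58 + 0.6·7 = 62.2.

62.20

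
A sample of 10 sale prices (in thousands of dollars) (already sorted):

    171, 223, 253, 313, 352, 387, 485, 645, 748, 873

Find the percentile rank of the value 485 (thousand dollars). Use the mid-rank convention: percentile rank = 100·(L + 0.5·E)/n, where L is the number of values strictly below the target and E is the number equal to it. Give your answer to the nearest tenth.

65.0

Count below 485: L = 6; count equal: E = 1; n = 10.
Percentile rank = 100·(6 + 0.5·1)/10 = 100·6.5/10 = 65.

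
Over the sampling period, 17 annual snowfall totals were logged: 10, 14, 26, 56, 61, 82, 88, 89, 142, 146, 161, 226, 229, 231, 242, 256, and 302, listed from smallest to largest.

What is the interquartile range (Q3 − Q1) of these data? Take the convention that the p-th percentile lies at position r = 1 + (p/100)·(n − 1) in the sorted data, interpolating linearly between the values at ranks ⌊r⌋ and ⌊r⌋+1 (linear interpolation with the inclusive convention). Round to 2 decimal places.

168.00

n = 17.
P25: r = 5 (integer) → 61.
P75: r = 13 (integer) → 229.
Difference: 229 − 61 = 168.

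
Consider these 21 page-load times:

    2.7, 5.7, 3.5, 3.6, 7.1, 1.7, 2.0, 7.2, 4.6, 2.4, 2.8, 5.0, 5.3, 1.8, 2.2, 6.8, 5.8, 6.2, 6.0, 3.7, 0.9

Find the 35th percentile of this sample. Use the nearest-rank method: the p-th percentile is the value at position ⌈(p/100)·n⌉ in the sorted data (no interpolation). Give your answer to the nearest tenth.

2.8

Sorted: 0.9, 1.7, 1.8, 2.0, 2.2, 2.4, 2.7, 2.8, 3.5, 3.6, 3.7, 4.6, 5.0, 5.3, 5.7, 5.8, 6.0, 6.2, 6.8, 7.1, 7.2.
n = 21.
Position = ⌈35/100 · 21⌉ = ⌈7.35⌉ = 8.
The value at rank 8 is 2.8.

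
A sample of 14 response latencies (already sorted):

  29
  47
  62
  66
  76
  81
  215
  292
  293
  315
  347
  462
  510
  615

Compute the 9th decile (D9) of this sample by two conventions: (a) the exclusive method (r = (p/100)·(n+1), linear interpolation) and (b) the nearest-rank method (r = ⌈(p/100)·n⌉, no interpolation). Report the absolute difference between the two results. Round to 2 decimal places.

52.50

n = 14.
(a) r = 13.5; between ranks 13 (510) and 14 (615): 562.5.
(b) the nearest-rank method: rank 13 → 510.
|562.5 − 510| = 52.5.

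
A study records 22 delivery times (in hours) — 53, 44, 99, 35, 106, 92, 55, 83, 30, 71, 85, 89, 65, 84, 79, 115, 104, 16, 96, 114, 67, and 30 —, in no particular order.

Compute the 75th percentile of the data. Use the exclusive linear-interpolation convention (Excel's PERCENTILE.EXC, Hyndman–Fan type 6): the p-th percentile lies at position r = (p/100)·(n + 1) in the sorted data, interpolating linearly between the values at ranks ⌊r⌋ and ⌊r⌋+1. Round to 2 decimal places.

96.75

Sorted: 16, 30, 30, 35, 44, 53, 55, 65, 67, 71, 79, 83, 84, 85, 89, 92, 96, 99, 104, 106, 114, 115.
n = 22.
r = (75/100)·(22 + 1) = 17.25.
Rank 17 is 96 and rank 18 is 99.
Interpolate: 96 + 0.25·(99 − 96) = 96 + 0.25·3 = 96.75.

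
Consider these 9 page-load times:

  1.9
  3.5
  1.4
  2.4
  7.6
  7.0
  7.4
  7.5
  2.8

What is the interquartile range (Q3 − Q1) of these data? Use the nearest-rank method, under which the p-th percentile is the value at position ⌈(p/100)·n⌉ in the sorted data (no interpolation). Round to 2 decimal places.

5.00

Sorted: 1.4, 1.9, 2.4, 2.8, 3.5, 7.0, 7.4, 7.5, 7.6.
n = 9.
P25: rank ⌈25/100·9⌉ = 3 → 2.4.
P75: rank ⌈75/100·9⌉ = 7 → 7.4.
Difference: 7.4 − 2.4 = 5.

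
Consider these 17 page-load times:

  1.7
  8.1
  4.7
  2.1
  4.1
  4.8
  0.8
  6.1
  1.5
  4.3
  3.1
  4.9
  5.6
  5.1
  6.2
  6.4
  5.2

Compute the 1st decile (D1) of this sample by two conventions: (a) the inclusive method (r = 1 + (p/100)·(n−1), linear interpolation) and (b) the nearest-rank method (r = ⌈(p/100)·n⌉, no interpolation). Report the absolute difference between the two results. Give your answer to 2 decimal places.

Sorted: 0.8, 1.5, 1.7, 2.1, 3.1, 4.1, 4.3, 4.7, 4.8, 4.9, 5.1, 5.2, 5.6, 6.1, 6.2, 6.4, 8.1.
n = 17.
(a) r = 2.6; between ranks 2 (1.5) and 3 (1.7): 1.62.
(b) the nearest-rank method: rank 2 → 1.5.
|1.62 − 1.5| = 0.12.

0.12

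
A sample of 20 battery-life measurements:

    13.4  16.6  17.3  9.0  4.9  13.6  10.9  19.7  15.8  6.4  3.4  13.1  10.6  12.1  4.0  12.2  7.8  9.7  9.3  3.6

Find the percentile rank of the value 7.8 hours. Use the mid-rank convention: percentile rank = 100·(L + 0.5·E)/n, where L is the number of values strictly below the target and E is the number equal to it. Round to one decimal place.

27.5

Sorted: 3.4, 3.6, 4.0, 4.9, 6.4, 7.8, 9.0, 9.3, 9.7, 10.6, 10.9, 12.1, 12.2, 13.1, 13.4, 13.6, 15.8, 16.6, 17.3, 19.7.
Count below 7.8: L = 5; count equal: E = 1; n = 20.
Percentile rank = 100·(5 + 0.5·1)/20 = 100·5.5/20 = 27.5.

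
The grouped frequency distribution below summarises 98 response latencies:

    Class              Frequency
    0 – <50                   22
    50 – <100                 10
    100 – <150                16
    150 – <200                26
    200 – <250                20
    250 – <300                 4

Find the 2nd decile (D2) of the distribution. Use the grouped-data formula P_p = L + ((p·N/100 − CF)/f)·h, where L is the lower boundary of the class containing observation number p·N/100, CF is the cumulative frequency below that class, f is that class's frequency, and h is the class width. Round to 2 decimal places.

N = 98; target position k = 20/100 · 98 = 19.6.
Cumulative frequencies: 22, 32, 48, 74, 94, 98.
Observation 19.6 falls in the class 0 – <50.
L = 0, CF = 0, f = 22, h = 50.
P20 = 0 + ((19.6 − 0)/22)·50 = 0 + 44.5455 = 44.5455.

44.55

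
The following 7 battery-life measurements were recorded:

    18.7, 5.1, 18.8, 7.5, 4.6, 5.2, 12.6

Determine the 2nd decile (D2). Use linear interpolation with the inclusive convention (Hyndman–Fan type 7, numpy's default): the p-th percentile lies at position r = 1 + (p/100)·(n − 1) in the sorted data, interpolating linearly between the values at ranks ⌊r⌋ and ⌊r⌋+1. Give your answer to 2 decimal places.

Sorted: 4.6, 5.1, 5.2, 7.5, 12.6, 18.7, 18.8.
n = 7.
r = 1 + (20/100)·(7 − 1) = 1 + 1.2 = 2.2.
Rank 2 is 5.1 and rank 3 is 5.2.
Interpolate: 5.1 + 0.2·(5.2 − 5.1) = 5.1 + 0.2·0.1 = 5.12.

5.12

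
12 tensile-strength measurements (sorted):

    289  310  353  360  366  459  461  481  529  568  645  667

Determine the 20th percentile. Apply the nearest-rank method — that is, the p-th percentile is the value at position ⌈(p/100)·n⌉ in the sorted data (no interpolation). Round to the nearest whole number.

n = 12.
Position = ⌈20/100 · 12⌉ = ⌈2.4⌉ = 3.
The value at rank 3 is 353.

353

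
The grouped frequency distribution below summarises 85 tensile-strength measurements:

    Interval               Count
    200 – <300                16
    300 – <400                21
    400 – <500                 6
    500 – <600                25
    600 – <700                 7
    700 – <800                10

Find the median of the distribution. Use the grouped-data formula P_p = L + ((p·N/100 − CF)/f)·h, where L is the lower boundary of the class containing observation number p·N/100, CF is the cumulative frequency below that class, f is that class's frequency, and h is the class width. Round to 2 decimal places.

491.67

N = 85; target position k = 50/100 · 85 = 42.5.
Cumulative frequencies: 16, 37, 43, 68, 75, 85.
Observation 42.5 falls in the class 400 – <500.
L = 400, CF = 37, f = 6, h = 100.
P50 = 400 + ((42.5 − 37)/6)·100 = 400 + 91.6667 = 491.667.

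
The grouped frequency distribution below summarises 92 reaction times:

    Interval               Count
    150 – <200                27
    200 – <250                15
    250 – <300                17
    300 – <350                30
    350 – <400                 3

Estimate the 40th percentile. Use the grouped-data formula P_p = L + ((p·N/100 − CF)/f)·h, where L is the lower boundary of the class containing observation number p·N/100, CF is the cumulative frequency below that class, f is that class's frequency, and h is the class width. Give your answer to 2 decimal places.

N = 92; target position k = 40/100 · 92 = 36.8.
Cumulative frequencies: 27, 42, 59, 89, 92.
Observation 36.8 falls in the class 200 – <250.
L = 200, CF = 27, f = 15, h = 50.
P40 = 200 + ((36.8 − 27)/15)·50 = 200 + 32.6667 = 232.667.

232.67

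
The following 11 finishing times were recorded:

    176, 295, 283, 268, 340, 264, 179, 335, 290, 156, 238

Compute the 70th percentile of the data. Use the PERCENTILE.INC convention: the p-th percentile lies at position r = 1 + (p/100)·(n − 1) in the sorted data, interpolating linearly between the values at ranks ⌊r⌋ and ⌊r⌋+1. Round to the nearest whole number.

Sorted: 156, 176, 179, 238, 264, 268, 283, 290, 295, 335, 340.
n = 11.
r = 1 + (70/100)·(11 − 1) = 1 + 7 = 8.
r is an integer, so P70 is the value at rank 8: 290.

290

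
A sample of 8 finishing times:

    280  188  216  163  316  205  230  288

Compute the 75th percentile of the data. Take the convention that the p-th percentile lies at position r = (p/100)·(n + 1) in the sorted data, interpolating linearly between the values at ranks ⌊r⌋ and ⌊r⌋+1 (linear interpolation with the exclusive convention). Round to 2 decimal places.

Sorted: 163, 188, 205, 216, 230, 280, 288, 316.
n = 8.
r = (75/100)·(8 + 1) = 6.75.
Rank 6 is 280 and rank 7 is 288.
Interpolate: 280 + 0.75·(288 − 280) = 280 + 0.75·8 = 286.

286.00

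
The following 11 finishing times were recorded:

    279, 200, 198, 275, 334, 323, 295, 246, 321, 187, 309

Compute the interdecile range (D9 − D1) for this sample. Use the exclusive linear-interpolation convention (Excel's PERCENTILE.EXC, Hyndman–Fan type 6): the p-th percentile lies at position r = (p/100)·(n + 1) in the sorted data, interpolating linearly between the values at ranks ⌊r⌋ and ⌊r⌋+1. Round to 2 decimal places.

Sorted: 187, 198, 200, 246, 275, 279, 295, 309, 321, 323, 334.
n = 11.
P10: r = 1.2; ranks 1–2 are 187, 198; interpolating gives 189.2.
P90: r = 10.8; ranks 10–11 are 323, 334; interpolating gives 331.8.
Difference: 331.8 − 189.2 = 142.6.

142.60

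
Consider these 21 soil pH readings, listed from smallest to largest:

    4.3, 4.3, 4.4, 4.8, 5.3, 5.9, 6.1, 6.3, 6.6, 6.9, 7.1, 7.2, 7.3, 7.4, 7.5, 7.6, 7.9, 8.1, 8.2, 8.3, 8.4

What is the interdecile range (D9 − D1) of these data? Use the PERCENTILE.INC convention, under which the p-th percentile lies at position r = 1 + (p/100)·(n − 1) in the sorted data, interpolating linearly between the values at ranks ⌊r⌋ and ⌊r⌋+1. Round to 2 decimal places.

3.80

n = 21.
P10: r = 3 (integer) → 4.4.
P90: r = 19 (integer) → 8.2.
Difference: 8.2 − 4.4 = 3.8.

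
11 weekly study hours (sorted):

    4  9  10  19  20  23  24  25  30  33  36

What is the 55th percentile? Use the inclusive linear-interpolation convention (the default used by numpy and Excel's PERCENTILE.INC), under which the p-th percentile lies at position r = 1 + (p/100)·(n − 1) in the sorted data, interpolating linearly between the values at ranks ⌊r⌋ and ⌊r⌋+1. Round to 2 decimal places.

23.50

n = 11.
r = 1 + (55/100)·(11 − 1) = 1 + 5.5 = 6.5.
Rank 6 is 23 and rank 7 is 24.
Interpolate: 23 + 0.5·(24 − 23) = 23 + 0.5·1 = 23.5.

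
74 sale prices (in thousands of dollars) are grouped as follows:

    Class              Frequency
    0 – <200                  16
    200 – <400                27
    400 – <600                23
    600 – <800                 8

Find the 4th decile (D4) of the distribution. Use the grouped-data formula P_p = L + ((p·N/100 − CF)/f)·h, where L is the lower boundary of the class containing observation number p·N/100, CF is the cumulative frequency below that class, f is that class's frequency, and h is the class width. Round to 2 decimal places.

300.74

N = 74; target position k = 40/100 · 74 = 29.6.
Cumulative frequencies: 16, 43, 66, 74.
Observation 29.6 falls in the class 200 – <400.
L = 200, CF = 16, f = 27, h = 200.
P40 = 200 + ((29.6 − 16)/27)·200 = 200 + 100.741 = 300.741.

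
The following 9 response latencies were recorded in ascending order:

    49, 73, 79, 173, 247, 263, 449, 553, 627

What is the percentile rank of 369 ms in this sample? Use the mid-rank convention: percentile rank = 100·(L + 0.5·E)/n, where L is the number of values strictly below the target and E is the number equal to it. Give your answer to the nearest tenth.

Count below 369: L = 6; count equal: E = 0; n = 9.
Percentile rank = 100·(6 + 0.5·0)/9 = 100·6/9 = 66.67.

66.7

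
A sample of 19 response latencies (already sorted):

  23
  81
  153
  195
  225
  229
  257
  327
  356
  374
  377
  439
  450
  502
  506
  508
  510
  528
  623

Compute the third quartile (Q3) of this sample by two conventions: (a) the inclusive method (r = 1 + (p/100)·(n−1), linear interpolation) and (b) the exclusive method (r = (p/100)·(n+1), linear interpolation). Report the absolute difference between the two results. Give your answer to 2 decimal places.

2.00

n = 19.
(a) r = 14.5; between ranks 14 (502) and 15 (506): 504.
(b) r = 15 → value at rank 15 = 506.
|504 − 506| = 2.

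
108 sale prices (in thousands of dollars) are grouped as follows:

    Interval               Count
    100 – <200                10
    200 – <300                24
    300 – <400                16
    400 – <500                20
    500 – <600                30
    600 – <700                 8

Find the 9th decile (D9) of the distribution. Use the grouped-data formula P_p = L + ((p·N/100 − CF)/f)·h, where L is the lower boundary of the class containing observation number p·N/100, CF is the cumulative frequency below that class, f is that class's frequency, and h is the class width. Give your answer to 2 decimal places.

N = 108; target position k = 90/100 · 108 = 97.2.
Cumulative frequencies: 10, 34, 50, 70, 100, 108.
Observation 97.2 falls in the class 500 – <600.
L = 500, CF = 70, f = 30, h = 100.
P90 = 500 + ((97.2 − 70)/30)·100 = 500 + 90.6667 = 590.667.

590.67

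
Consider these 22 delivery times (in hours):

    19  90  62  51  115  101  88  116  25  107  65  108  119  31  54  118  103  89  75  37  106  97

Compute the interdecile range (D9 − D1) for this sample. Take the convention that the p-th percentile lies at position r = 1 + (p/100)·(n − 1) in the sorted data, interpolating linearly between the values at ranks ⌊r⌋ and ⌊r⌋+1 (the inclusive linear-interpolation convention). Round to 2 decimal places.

Sorted: 19, 25, 31, 37, 51, 54, 62, 65, 75, 88, 89, 90, 97, 101, 103, 106, 107, 108, 115, 116, 118, 119.
n = 22.
P10: r = 3.1; ranks 3–4 are 31, 37; interpolating gives 31.6.
P90: r = 19.9; ranks 19–20 are 115, 116; interpolating gives 115.9.
Difference: 115.9 − 31.6 = 84.3.

84.30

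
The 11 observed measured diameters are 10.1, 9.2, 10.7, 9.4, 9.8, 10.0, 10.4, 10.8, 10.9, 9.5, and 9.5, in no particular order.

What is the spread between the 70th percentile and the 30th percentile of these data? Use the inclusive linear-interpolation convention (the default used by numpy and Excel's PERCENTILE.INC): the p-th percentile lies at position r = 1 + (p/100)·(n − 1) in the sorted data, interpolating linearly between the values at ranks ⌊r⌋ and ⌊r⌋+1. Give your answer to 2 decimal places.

Sorted: 9.2, 9.4, 9.5, 9.5, 9.8, 10.0, 10.1, 10.4, 10.7, 10.8, 10.9.
n = 11.
P30: r = 4 (integer) → 9.5.
P70: r = 8 (integer) → 10.4.
Difference: 10.4 − 9.5 = 0.9.

0.90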